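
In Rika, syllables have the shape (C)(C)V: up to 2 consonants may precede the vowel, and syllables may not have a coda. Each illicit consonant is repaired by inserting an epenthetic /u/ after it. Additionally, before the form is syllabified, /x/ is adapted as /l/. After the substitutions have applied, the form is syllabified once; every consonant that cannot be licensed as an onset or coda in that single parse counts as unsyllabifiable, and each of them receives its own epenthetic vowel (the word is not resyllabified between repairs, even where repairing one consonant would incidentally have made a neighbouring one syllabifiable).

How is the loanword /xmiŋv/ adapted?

Substitution: /x/ → /l/, giving /lmiŋv/.
Under (C)(C)V, the unsyllabifiable consonants are /ŋ/, /v/ (no codas are permitted; onsets may contain at most 2 consonants).
Epenthesis after each stranded consonant: /ŋ/ → /ŋu/, /v/ → /vu/.

lmiŋuvu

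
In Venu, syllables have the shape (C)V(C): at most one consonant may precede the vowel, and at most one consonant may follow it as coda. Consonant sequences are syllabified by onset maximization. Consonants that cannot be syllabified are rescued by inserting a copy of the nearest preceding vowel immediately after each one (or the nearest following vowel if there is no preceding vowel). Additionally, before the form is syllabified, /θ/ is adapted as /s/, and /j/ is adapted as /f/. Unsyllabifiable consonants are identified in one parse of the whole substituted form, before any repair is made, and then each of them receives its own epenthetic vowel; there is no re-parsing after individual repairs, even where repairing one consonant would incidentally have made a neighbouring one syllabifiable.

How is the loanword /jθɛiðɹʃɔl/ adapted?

Substitution: /j/ → /f/, /θ/ → /s/, giving /fsɛiðɹʃɔl/.
Syllabifying with onset maximization leaves /f/, /ɹ/ stranded (at most one coda consonant is licensed; onsets are limited to one consonant).
Each unlicensed consonant becomes the onset of a new syllable: /f/ → /fɛ/, /ɹ/ → /ɹi/.

fɛsɛiðɹiʃɔl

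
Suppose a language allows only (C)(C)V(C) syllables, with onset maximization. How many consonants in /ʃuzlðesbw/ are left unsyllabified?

2

Syllabifying with onset maximization leaves /b/, /w/ stranded (at most one coda consonant is licensed; onsets may contain at most 2 consonants).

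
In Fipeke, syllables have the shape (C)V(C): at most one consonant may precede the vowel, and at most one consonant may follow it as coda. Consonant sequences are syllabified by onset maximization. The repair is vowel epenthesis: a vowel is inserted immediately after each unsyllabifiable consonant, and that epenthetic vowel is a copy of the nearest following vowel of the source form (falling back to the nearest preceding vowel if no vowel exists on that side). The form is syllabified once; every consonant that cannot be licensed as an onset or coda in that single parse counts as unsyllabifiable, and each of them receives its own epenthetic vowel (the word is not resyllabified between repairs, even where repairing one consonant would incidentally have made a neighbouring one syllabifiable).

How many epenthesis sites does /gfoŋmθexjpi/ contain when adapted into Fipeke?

3

The unsyllabifiable consonants are /g/, /m/, /j/; each receives one epenthetic vowel.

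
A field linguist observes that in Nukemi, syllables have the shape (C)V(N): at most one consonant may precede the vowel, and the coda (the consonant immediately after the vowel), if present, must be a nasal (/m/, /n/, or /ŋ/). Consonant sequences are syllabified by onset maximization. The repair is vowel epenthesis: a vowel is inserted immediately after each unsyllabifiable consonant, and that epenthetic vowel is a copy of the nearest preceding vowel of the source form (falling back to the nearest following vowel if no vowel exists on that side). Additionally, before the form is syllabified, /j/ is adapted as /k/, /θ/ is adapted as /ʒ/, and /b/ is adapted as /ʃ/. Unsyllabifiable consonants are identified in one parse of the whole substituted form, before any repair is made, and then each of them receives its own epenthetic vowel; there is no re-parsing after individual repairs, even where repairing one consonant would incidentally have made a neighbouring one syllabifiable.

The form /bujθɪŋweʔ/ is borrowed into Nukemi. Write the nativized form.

ʃukuʒɪŋweʔe

Substitution: /b/ → /ʃ/, /j/ → /k/, /θ/ → /ʒ/, giving /ʃukʒɪŋweʔ/.
Under (C)V(N), the unsyllabifiable consonants are /k/, /ʔ/ (only a nasal (/m/, /n/, or /ŋ/) is licensed in coda position; onsets are limited to one consonant).
Each unlicensed consonant becomes the onset of a new syllable: /k/ → /ku/, /ʔ/ → /ʔe/.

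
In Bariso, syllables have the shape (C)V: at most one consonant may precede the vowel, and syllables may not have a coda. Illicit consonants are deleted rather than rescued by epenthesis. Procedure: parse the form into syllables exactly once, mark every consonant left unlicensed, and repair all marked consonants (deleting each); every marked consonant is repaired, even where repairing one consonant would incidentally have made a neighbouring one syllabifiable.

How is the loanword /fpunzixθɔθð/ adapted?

puziθɔ

Under (C)V, the unsyllabifiable consonants are /f/, /n/, /x/, /θ/, /ð/ (no codas are permitted; onsets are limited to one consonant).
Each unlicensed consonant is deleted: /f/, /n/, /x/, /θ/, /ð/.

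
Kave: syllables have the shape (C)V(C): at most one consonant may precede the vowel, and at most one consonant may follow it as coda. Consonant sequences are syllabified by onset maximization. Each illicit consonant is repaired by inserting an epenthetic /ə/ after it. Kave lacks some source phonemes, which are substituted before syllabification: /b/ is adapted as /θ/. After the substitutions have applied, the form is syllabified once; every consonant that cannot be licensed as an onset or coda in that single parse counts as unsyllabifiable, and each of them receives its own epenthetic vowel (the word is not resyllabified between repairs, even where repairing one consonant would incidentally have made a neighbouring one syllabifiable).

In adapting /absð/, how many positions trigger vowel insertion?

2

After substitution the input is /aθsð/.
The unsyllabifiable consonants are /s/, /ð/; each receives one epenthetic vowel.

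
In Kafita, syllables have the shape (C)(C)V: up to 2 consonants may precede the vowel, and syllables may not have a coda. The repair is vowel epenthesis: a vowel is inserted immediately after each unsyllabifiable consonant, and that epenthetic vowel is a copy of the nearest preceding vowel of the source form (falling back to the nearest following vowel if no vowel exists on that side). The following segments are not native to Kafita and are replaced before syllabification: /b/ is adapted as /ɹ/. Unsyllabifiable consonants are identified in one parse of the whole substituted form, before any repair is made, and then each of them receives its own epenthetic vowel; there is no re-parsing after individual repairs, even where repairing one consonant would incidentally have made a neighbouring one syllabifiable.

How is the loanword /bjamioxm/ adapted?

ɹjamioxomo

Substitution: /b/ → /ɹ/, giving /ɹjamioxm/.
The consonants /x/, /m/ cannot be parsed into a legal (C)(C)V syllable (no codas are permitted; onsets may contain at most 2 consonants).
Inserting the epenthetic vowel yields /x/ → /xo/, /m/ → /mo/.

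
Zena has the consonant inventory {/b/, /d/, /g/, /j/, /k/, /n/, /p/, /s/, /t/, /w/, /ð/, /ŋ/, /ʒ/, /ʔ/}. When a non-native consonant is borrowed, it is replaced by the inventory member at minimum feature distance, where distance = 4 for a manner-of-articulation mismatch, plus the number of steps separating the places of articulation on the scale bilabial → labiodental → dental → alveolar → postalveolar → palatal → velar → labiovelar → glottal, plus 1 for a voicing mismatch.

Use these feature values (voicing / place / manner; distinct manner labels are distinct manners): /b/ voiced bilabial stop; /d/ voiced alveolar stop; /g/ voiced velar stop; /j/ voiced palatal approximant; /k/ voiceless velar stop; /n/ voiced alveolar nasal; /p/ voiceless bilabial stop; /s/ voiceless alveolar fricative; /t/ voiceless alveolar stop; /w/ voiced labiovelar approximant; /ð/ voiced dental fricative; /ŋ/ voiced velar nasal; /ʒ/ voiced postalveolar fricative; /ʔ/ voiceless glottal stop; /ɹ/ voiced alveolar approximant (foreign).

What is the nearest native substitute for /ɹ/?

j

/j/ is closest: same manner (approximant), place distance 2 (alveolar→palatal), same voicing; total 2. Next closest is /d/ at distance 4.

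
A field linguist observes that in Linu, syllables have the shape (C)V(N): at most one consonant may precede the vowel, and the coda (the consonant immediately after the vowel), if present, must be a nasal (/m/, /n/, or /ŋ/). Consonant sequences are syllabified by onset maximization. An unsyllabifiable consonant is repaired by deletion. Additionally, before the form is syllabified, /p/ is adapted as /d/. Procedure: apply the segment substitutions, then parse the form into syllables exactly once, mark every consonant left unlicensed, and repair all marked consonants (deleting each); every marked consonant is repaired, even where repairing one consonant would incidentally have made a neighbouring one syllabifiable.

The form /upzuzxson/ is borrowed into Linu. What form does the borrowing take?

Substitution: /p/ → /d/, giving /udzuzxson/.
Under (C)V(N), the unsyllabifiable consonants are /d/, /z/, /x/ (only a nasal (/m/, /n/, or /ŋ/) is licensed in coda position; onsets are limited to one consonant).
Deletion applies to /d/, /z/, /x/.

uzuson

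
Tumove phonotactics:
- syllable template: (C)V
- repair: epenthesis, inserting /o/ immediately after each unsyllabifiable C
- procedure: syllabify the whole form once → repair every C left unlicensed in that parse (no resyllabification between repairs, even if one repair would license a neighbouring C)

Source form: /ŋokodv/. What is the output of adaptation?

Under (C)V, the unsyllabifiable consonants are /d/, /v/ (no codas are permitted; onsets are limited to one consonant).
Epenthesis after each stranded consonant: /d/ → /do/, /v/ → /vo/.

ŋokodovo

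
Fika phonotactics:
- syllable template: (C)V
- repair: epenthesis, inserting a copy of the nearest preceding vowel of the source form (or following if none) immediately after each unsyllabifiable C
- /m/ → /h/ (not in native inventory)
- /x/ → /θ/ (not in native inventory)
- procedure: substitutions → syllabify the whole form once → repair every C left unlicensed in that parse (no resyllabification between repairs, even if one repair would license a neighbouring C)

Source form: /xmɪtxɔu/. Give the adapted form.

Substitution: /x/ → /θ/, /m/ → /h/, giving /θhɪtθɔu/.
Under (C)V, the unsyllabifiable consonants are /θ/, /t/ (no codas are permitted; onsets are limited to one consonant).
Epenthesis after each stranded consonant: /θ/ → /θɪ/, /t/ → /tɪ/.

θɪhɪtɪθɔu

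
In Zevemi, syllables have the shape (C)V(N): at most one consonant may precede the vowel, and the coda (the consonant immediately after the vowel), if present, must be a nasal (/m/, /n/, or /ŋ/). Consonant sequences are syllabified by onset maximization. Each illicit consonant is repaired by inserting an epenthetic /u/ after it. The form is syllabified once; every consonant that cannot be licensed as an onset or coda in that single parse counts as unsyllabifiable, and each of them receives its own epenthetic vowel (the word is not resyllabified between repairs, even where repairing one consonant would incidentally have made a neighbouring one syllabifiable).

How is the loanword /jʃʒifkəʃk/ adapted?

Under (C)V(N), the unsyllabifiable consonants are /j/, /ʃ/, /f/, /ʃ/, /k/ (only a nasal (/m/, /n/, or /ŋ/) is licensed in coda position; onsets are limited to one consonant).
Inserting the epenthetic vowel yields /j/ → /ju/, /ʃ/ → /ʃu/, /f/ → /fu/, /ʃ/ → /ʃu/, /k/ → /ku/.

juʃuʒifukəʃuku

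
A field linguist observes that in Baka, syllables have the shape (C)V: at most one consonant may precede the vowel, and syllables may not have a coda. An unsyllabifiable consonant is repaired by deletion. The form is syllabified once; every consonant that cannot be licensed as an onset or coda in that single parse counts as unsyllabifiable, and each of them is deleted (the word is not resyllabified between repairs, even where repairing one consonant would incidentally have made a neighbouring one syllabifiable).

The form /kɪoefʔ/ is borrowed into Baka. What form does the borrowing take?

kɪoe

The consonants /f/, /ʔ/ cannot be parsed into a legal (C)V syllable (no codas are permitted; onsets are limited to one consonant).
Deleting the stranded consonants removes /f/, /ʔ/.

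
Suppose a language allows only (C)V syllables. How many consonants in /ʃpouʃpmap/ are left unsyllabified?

4

Under (C)V, the unsyllabifiable consonants are /ʃ/, /ʃ/, /p/, /p/ (no codas are permitted; onsets are limited to one consonant).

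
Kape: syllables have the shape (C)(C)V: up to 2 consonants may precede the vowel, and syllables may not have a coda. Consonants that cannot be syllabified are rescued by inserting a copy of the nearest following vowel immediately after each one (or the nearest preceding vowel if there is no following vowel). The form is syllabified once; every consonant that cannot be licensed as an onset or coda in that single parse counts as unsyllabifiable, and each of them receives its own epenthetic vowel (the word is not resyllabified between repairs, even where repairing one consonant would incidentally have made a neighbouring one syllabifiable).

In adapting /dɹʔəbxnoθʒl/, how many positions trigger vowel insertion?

5

The unsyllabifiable consonants are /d/, /b/, /θ/, /ʒ/, /l/; each receives one epenthetic vowel.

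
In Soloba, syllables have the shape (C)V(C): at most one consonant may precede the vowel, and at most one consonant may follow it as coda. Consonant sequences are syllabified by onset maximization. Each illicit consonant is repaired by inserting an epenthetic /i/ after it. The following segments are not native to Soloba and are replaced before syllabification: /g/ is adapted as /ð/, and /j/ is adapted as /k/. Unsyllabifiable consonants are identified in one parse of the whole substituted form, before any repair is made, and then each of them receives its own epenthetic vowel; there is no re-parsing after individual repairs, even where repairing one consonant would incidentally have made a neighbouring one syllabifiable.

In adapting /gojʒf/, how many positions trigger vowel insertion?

2

After substitution the input is /ðokʒf/.
The unsyllabifiable consonants are /ʒ/, /f/; each receives one epenthetic vowel.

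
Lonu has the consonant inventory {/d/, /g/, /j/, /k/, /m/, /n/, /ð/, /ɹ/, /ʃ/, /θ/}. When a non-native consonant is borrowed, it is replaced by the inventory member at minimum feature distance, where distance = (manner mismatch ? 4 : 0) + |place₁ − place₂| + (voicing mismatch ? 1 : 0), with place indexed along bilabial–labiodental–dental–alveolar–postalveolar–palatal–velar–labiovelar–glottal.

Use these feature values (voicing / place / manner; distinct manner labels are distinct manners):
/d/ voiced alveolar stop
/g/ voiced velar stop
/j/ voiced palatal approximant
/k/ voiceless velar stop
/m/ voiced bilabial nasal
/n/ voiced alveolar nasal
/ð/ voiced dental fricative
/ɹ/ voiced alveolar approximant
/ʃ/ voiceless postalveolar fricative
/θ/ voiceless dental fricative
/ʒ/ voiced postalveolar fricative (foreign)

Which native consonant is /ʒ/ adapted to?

ʃ

/ʃ/ is closest: same manner (fricative), place distance 0 (postalveolar→postalveolar), voicing differs (+1); total 1. Next closest is /ð/ at distance 2.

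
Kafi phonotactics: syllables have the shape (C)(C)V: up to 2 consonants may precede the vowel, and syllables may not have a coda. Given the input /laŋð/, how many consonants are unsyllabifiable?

Under (C)(C)V, the unsyllabifiable consonants are /ŋ/, /ð/ (no codas are permitted; onsets may contain at most 2 consonants).

2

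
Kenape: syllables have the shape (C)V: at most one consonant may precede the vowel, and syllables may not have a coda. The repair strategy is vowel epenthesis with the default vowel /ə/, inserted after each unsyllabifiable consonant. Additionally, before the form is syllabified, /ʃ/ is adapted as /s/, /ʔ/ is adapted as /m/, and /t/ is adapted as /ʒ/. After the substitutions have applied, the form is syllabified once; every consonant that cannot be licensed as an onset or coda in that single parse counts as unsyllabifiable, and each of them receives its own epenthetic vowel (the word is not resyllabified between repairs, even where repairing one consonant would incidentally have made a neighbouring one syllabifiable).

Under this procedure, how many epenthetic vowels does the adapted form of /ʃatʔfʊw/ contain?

3

After substitution the input is /saʒmfʊw/.
The unsyllabifiable consonants are /ʒ/, /m/, /w/; each receives one epenthetic vowel.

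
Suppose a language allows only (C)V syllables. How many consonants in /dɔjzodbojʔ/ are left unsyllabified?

4

Under (C)V, the unsyllabifiable consonants are /j/, /d/, /j/, /ʔ/ (no codas are permitted; onsets are limited to one consonant).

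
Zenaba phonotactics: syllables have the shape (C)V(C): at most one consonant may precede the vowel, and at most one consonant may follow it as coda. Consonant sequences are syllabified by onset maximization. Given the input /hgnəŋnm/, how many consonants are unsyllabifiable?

4

Under (C)V(C), the unsyllabifiable consonants are /h/, /g/, /n/, /m/ (at most one coda consonant is licensed; onsets are limited to one consonant).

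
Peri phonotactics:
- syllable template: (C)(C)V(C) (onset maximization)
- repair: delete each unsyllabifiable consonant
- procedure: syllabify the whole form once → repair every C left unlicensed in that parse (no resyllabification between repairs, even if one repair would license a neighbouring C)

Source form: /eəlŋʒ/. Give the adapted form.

Under (C)(C)V(C), the unsyllabifiable consonants are /ŋ/, /ʒ/ (at most one coda consonant is licensed; onsets may contain at most 2 consonants).
Each unlicensed consonant is deleted: /ŋ/, /ʒ/.

eəl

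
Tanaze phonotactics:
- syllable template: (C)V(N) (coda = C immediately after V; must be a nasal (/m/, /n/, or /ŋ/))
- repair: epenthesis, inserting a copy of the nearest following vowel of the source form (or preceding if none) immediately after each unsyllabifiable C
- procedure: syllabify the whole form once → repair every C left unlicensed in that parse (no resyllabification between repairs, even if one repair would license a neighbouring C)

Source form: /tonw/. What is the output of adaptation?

tonwo

Syllabifying with onset maximization leaves /w/ stranded (only a nasal (/m/, /n/, or /ŋ/) is licensed in coda position; onsets are limited to one consonant).
Each unlicensed consonant becomes the onset of a new syllable: /w/ → /wo/.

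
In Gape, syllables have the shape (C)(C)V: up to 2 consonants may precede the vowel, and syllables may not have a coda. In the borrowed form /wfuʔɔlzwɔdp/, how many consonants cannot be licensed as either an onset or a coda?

3

Syllabifying with onset maximization leaves /l/, /d/, /p/ stranded (no codas are permitted; onsets may contain at most 2 consonants).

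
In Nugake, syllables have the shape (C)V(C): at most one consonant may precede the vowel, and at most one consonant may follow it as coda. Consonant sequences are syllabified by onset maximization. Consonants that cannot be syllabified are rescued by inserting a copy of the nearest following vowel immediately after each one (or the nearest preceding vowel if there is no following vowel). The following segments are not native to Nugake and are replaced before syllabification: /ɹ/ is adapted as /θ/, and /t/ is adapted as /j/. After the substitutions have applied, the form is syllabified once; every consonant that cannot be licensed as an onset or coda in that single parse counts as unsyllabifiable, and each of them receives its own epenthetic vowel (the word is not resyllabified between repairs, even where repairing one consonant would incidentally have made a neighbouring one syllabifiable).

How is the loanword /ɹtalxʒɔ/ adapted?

Substitution: /ɹ/ → /θ/, /t/ → /j/, giving /θjalxʒɔ/.
Syllabifying with onset maximization leaves /θ/, /x/ stranded (at most one coda consonant is licensed; onsets are limited to one consonant).
Each unlicensed consonant becomes the onset of a new syllable: /θ/ → /θa/, /x/ → /xɔ/.

θajalxɔʒɔ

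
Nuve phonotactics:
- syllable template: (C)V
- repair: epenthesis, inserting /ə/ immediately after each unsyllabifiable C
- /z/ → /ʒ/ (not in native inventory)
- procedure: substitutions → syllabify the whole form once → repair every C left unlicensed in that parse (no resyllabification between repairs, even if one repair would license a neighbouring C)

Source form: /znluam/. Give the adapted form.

Substitution: /z/ → /ʒ/, giving /ʒnluam/.
The consonants /ʒ/, /n/, /m/ cannot be parsed into a legal (C)V syllable (no codas are permitted; onsets are limited to one consonant).
Epenthesis after each stranded consonant: /ʒ/ → /ʒə/, /n/ → /nə/, /m/ → /mə/.

ʒənəluamə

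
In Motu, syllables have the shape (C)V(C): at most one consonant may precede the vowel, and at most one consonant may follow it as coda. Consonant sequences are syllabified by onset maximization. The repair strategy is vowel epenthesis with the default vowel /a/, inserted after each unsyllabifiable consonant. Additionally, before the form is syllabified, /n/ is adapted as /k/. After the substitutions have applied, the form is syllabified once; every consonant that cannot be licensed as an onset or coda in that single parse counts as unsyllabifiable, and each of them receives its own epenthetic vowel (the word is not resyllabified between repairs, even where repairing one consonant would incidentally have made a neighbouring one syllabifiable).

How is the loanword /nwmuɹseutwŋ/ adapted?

Substitution: /n/ → /k/, giving /kwmuɹseutwŋ/.
Syllabifying with onset maximization leaves /k/, /w/, /w/, /ŋ/ stranded (at most one coda consonant is licensed; onsets are limited to one consonant).
Inserting the epenthetic vowel yields /k/ → /ka/, /w/ → /wa/, /w/ → /wa/, /ŋ/ → /ŋa/.

kawamuɹseutwaŋa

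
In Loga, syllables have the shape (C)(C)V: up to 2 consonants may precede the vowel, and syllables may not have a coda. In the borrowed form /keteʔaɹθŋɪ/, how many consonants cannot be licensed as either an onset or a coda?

1

The consonants /ɹ/ cannot be parsed into a legal (C)(C)V syllable (no codas are permitted; onsets may contain at most 2 consonants).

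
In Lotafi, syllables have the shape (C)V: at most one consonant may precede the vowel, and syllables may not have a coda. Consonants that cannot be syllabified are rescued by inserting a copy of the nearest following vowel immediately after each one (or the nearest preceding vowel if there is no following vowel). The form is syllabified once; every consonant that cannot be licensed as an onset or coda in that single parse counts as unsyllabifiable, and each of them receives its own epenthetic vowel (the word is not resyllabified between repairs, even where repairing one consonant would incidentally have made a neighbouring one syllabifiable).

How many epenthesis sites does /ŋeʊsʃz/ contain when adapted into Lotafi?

The unsyllabifiable consonants are /s/, /ʃ/, /z/; each receives one epenthetic vowel.

3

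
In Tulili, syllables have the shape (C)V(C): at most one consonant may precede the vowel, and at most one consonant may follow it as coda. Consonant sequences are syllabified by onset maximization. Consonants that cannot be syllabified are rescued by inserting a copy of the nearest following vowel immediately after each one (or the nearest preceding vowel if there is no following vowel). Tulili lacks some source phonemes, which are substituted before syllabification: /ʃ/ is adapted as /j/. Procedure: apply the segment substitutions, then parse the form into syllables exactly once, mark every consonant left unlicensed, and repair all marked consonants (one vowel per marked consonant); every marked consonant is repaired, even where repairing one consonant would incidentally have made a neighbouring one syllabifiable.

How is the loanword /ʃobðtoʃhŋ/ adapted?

jobðotojhoŋo

Substitution: /ʃ/ → /j/, giving /jobðtojhŋ/.
Syllabifying with onset maximization leaves /ð/, /h/, /ŋ/ stranded (at most one coda consonant is licensed; onsets are limited to one consonant).
Inserting the epenthetic vowel yields /ð/ → /ðo/, /h/ → /ho/, /ŋ/ → /ŋo/.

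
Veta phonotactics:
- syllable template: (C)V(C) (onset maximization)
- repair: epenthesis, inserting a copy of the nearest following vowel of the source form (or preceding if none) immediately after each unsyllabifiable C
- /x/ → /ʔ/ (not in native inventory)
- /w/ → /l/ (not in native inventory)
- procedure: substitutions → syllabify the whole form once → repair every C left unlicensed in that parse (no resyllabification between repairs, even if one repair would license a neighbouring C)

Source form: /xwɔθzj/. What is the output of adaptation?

Substitution: /x/ → /ʔ/, /w/ → /l/, giving /ʔlɔθzj/.
The consonants /ʔ/, /z/, /j/ cannot be parsed into a legal (C)V(C) syllable (at most one coda consonant is licensed; onsets are limited to one consonant).
Inserting the epenthetic vowel yields /ʔ/ → /ʔɔ/, /z/ → /zɔ/, /j/ → /jɔ/.

ʔɔlɔθzɔjɔ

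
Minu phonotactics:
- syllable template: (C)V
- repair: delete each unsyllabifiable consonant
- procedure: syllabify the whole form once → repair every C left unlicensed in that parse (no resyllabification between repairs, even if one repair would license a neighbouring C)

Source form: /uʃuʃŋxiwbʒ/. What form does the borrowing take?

Syllabifying with onset maximization leaves /ʃ/, /ŋ/, /w/, /b/, /ʒ/ stranded (no codas are permitted; onsets are limited to one consonant).
Deletion applies to /ʃ/, /ŋ/, /w/, /b/, /ʒ/.

uʃuxi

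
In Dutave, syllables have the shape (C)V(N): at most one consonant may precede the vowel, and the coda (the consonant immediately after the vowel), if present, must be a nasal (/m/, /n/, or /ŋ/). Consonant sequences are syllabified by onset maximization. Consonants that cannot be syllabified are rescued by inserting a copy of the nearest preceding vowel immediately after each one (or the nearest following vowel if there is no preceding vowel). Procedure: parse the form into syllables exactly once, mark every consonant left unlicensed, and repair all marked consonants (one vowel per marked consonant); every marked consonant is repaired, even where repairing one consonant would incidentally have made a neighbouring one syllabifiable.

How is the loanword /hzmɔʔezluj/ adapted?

hɔzɔmɔʔezeluju

Syllabifying with onset maximization leaves /h/, /z/, /z/, /j/ stranded (only a nasal (/m/, /n/, or /ŋ/) is licensed in coda position; onsets are limited to one consonant).
Epenthesis after each stranded consonant: /h/ → /hɔ/, /z/ → /zɔ/, /z/ → /ze/, /j/ → /ju/.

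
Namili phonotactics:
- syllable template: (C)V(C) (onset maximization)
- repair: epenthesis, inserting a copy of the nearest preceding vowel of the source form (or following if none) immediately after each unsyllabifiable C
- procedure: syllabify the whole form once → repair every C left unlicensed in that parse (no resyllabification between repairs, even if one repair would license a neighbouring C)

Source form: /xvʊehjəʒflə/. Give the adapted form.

xʊvʊehjəʒfələ

Under (C)V(C), the unsyllabifiable consonants are /x/, /f/ (at most one coda consonant is licensed; onsets are limited to one consonant).
Each unlicensed consonant becomes the onset of a new syllable: /x/ → /xʊ/, /f/ → /fə/.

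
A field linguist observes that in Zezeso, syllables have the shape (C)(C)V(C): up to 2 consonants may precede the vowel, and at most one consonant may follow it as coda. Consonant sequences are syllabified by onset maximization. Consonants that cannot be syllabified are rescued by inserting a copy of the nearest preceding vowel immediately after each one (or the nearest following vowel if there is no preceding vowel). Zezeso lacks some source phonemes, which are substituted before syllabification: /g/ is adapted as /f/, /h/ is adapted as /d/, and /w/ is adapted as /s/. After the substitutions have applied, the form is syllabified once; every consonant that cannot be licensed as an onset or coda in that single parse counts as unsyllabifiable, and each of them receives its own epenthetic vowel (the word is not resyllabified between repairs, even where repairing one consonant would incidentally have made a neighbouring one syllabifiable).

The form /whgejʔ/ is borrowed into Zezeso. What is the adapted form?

sedfejʔe

Substitution: /w/ → /s/, /h/ → /d/, /g/ → /f/, giving /sdfejʔ/.
Under (C)(C)V(C), the unsyllabifiable consonants are /s/, /ʔ/ (at most one coda consonant is licensed; onsets may contain at most 2 consonants).
Each unlicensed consonant becomes the onset of a new syllable: /s/ → /se/, /ʔ/ → /ʔe/.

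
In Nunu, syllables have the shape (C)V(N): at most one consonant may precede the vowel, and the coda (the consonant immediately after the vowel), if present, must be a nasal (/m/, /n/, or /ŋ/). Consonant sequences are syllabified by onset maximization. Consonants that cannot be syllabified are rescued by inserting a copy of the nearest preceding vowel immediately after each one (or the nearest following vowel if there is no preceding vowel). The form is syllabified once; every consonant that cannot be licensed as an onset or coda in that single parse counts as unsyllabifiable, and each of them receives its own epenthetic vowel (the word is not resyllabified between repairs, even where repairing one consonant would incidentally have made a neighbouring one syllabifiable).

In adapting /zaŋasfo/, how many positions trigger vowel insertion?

The unsyllabifiable consonants are /s/; each receives one epenthetic vowel.

1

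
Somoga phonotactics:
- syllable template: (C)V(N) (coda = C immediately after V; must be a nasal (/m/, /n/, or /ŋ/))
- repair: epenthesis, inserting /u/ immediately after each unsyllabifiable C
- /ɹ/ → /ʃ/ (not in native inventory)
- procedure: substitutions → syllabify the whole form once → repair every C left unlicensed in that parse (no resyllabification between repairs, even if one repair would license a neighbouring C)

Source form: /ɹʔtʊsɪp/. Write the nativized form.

ʃuʔutʊsɪpu

Substitution: /ɹ/ → /ʃ/, giving /ʃʔtʊsɪp/.
Under (C)V(N), the unsyllabifiable consonants are /ʃ/, /ʔ/, /p/ (only a nasal (/m/, /n/, or /ŋ/) is licensed in coda position; onsets are limited to one consonant).
Epenthesis after each stranded consonant: /ʃ/ → /ʃu/, /ʔ/ → /ʔu/, /p/ → /pu/.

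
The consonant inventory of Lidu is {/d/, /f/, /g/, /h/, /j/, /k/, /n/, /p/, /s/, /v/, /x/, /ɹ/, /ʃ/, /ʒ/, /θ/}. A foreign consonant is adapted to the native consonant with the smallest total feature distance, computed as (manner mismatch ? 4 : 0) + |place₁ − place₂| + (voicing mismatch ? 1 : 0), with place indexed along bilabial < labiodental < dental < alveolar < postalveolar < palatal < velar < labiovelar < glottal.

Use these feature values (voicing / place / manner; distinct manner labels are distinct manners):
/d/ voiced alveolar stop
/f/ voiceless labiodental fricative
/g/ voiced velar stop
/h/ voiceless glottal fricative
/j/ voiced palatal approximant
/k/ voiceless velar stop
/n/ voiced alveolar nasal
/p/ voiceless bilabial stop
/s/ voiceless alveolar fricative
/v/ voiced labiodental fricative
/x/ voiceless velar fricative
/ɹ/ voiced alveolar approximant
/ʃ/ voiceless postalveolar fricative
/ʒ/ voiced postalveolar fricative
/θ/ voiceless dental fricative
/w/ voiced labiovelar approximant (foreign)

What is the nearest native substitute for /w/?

/j/ is closest: same manner (approximant), place distance 2 (labiovelar→palatal), same voicing; total 2. Next closest is /ɹ/ at distance 4.

j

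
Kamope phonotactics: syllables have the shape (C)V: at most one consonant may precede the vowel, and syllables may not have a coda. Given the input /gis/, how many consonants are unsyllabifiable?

1

The consonants /s/ cannot be parsed into a legal (C)V syllable (no codas are permitted; onsets are limited to one consonant).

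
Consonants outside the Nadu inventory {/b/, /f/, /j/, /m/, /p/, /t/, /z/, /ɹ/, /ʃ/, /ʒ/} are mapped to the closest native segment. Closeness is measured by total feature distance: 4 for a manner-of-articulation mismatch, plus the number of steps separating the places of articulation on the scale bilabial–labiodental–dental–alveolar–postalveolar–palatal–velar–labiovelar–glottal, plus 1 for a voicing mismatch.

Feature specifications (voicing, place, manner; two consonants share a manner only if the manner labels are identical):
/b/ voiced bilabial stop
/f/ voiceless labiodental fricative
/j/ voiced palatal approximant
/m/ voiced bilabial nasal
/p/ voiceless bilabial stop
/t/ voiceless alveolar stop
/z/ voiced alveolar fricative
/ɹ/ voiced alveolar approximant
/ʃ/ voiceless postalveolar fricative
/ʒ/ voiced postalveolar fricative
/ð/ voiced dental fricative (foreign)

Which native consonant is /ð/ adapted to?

z

/z/ is closest: same manner (fricative), place distance 1 (dental→alveolar), same voicing; total 1. Next closest is /f/ at distance 2.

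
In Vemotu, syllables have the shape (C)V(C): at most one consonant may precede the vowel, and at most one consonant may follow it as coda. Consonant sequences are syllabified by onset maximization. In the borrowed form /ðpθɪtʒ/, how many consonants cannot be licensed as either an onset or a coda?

The consonants /ð/, /p/, /ʒ/ cannot be parsed into a legal (C)V(C) syllable (at most one coda consonant is licensed; onsets are limited to one consonant).

3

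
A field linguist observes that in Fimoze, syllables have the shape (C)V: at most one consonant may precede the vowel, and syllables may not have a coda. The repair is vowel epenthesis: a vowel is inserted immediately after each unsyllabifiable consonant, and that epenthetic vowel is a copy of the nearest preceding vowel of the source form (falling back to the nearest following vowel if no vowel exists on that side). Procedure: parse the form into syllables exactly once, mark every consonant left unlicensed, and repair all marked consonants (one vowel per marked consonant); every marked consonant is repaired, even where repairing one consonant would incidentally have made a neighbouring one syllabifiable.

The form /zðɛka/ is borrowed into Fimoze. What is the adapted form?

zɛðɛka

The consonants /z/ cannot be parsed into a legal (C)V syllable (no codas are permitted; onsets are limited to one consonant).
Inserting the epenthetic vowel yields /z/ → /zɛ/.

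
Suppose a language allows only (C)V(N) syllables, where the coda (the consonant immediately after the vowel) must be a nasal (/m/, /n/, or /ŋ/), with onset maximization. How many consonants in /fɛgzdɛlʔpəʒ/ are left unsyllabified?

The consonants /g/, /z/, /l/, /ʔ/, /ʒ/ cannot be parsed into a legal (C)V(N) syllable (only a nasal (/m/, /n/, or /ŋ/) is licensed in coda position; onsets are limited to one consonant).

5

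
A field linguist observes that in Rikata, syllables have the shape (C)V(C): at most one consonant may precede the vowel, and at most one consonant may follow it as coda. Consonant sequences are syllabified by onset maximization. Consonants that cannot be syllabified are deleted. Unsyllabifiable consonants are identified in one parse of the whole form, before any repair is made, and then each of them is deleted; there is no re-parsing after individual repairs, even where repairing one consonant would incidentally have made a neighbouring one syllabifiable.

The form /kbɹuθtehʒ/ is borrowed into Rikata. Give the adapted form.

The consonants /k/, /b/, /ʒ/ cannot be parsed into a legal (C)V(C) syllable (at most one coda consonant is licensed; onsets are limited to one consonant).
Deletion applies to /k/, /b/, /ʒ/.

ɹuθteh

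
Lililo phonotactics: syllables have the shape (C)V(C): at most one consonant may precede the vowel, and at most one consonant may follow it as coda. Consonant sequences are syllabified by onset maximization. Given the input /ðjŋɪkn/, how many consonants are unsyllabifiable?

3

The consonants /ð/, /j/, /n/ cannot be parsed into a legal (C)V(C) syllable (at most one coda consonant is licensed; onsets are limited to one consonant).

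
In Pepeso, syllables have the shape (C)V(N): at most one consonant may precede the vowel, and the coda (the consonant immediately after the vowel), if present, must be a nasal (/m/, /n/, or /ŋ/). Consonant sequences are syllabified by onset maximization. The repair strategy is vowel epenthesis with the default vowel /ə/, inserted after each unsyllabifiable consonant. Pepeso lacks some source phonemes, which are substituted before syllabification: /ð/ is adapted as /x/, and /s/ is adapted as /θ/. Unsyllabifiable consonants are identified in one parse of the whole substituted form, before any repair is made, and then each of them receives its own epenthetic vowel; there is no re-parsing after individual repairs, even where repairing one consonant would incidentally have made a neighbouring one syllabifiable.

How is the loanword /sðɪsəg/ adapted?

Substitution: /s/ → /θ/, /ð/ → /x/, giving /θxɪθəg/.
The consonants /θ/, /g/ cannot be parsed into a legal (C)V(N) syllable (only a nasal (/m/, /n/, or /ŋ/) is licensed in coda position; onsets are limited to one consonant).
Epenthesis after each stranded consonant: /θ/ → /θə/, /g/ → /gə/.

θəxɪθəgə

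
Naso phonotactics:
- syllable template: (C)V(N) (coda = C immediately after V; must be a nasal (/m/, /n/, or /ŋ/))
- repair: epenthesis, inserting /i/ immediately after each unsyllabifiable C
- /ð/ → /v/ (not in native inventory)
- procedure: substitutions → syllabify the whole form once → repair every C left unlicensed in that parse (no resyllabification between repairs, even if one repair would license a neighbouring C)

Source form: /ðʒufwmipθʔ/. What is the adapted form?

viʒufiwimipiθiʔi

Substitution: /ð/ → /v/, giving /vʒufwmipθʔ/.
The consonants /v/, /f/, /w/, /p/, /θ/, /ʔ/ cannot be parsed into a legal (C)V(N) syllable (only a nasal (/m/, /n/, or /ŋ/) is licensed in coda position; onsets are limited to one consonant).
Epenthesis after each stranded consonant: /v/ → /vi/, /f/ → /fi/, /w/ → /wi/, /p/ → /pi/, /θ/ → /θi/, /ʔ/ → /ʔi/.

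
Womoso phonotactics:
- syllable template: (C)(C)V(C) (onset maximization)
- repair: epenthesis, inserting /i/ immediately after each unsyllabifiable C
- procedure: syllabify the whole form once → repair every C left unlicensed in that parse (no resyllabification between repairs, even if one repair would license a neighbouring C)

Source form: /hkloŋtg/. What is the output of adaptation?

The consonants /h/, /t/, /g/ cannot be parsed into a legal (C)(C)V(C) syllable (at most one coda consonant is licensed; onsets may contain at most 2 consonants).
Epenthesis after each stranded consonant: /h/ → /hi/, /t/ → /ti/, /g/ → /gi/.

hikloŋtigi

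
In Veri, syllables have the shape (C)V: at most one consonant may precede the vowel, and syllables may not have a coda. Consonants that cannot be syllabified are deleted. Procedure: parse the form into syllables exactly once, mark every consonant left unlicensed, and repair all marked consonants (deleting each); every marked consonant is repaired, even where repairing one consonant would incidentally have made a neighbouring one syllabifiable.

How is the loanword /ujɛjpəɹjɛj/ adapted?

ujɛpəjɛ

Syllabifying with onset maximization leaves /j/, /ɹ/, /j/ stranded (no codas are permitted; onsets are limited to one consonant).
Deleting the stranded consonants removes /j/, /ɹ/, /j/.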